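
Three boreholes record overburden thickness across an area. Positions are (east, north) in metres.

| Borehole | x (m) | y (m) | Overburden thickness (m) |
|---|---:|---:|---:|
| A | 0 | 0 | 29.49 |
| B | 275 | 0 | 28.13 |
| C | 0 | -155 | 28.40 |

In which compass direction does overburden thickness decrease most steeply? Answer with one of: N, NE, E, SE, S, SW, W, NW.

∂d/∂x = (28.13 − 29.49) / (275 − 0) = -0.004945
∂d/∂y = (28.40 − 29.49) / (-155 − 0) = +0.007032
Steepest decrease is along −∇f = (+0.004945 E, -0.007032 N) → southeast.

SE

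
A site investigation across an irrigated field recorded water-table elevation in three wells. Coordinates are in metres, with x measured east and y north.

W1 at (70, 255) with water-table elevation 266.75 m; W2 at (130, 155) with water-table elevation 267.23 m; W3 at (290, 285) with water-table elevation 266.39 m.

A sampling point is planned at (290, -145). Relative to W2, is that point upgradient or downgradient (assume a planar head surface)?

upgradient

With h = a·x + b·y + c and W1 as origin, the differences give:
  60·a + (-100)·b = +0.48
  220·a + 30·b = -0.36
Eliminate b (×30 and ×(-100), subtract): 23800·a = -21.600 → a = ∂h/∂x = -0.0009076
Back-substitute: b = ∂h/∂y = -0.005345.
Head at (290, -145) = 266.75 + (-0.0009076)·(220) + (-0.005345)·(-400) = 268.69 m.
That is higher than the 267.23 m at W2, so the point is upgradient.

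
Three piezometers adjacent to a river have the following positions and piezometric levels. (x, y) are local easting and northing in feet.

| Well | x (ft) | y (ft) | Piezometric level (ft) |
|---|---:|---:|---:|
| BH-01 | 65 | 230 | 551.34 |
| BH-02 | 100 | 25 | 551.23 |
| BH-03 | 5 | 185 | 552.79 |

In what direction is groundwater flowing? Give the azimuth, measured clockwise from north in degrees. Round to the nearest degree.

Three-point gradient (reference BH-01): Δ to BH-02 = (35, -205, -0.11), Δ to BH-03 = (-60, -45, +1.45).
∂h/∂x = -0.02178, ∂h/∂y = -0.003182 (det = -13875).
Flow direction (−∇h) has components (+0.02178 E, +0.003182 N).
Azimuth = atan2(E, N) = atan2(+0.02178, +0.003182) = 81.7° ≈ 082°.

082°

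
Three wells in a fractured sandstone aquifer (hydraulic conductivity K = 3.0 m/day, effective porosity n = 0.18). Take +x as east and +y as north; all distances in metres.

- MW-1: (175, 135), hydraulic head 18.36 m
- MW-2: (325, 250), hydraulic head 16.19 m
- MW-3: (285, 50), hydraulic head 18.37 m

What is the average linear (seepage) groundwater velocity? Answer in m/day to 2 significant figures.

With h = a·x + b·y + c and MW-1 as origin, the differences give:
  150·a + 115·b = -2.17
  110·a + (-85)·b = +0.01
Eliminate b (×(-85) and ×115, subtract): -25400·a = 183.300 → a = ∂h/∂x = -0.007217
Back-substitute: b = ∂h/∂y = -0.009457.
|∇h| = √(-0.007217² + -0.009457²) = 0.0119
Seepage velocity v = K·i/n = 3.0 × 0.0119 / 0.18 = 0.1983 m/day.

0.20 m/day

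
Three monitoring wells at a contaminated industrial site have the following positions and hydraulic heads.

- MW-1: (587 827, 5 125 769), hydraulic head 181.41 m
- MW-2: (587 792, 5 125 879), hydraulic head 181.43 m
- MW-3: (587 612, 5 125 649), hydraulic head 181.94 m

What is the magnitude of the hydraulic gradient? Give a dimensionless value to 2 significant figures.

0.0022

Differences from MW-1: to MW-2 (Δx, Δy, Δh) = (-35, 110, +0.02); to MW-3 = (-215, -120, +0.53).
Determinant of the coordinate differences = (-35)·(-120) − (-215)·110 = 27850.
∂h/∂x = [(+0.02)·(-120) − (+0.53)·110] / 27850 = -0.002180
∂h/∂y = [(-35)·(+0.53) − (-215)·(+0.02)] / 27850 = -0.0005117
|∇h| = √(-0.002180² + -0.0005117²) = 0.002239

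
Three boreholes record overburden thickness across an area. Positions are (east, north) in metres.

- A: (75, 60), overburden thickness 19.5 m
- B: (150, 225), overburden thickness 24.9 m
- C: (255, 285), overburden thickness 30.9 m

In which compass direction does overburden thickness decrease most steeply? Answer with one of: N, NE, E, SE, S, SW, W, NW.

W

With d = a·x + b·y + c and A as origin, the differences give:
  75·a + 165·b = +5.4
  180·a + 225·b = +11.4
Eliminate b (×225 and ×165, subtract): -12825·a = -666.00 → a = ∂d/∂x = +0.05193
Back-substitute: b = ∂d/∂y = +0.009123.
Steepest decrease is along −∇f = (-0.05193 E, -0.009123 N) → west.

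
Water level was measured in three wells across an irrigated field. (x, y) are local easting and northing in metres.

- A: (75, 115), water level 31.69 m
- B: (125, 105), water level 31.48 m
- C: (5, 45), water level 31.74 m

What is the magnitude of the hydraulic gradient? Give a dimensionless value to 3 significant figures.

Taking A as reference: B−A = (50, -10, -0.21); C−A = (-70, -70, +0.05).
Solve a·Δx + b·Δy = Δh: det = 50·(-70) − (-70)·(-10) = -4200.
∂h/∂x = [(-0.21)·(-70) − (+0.05)·(-10)] / -4200 = -0.003619
∂h/∂y = [50·(+0.05) − (-70)·(-0.21)] / -4200 = +0.002905
|∇h| = √(-0.003619² + 0.002905²) = 0.004641

0.00464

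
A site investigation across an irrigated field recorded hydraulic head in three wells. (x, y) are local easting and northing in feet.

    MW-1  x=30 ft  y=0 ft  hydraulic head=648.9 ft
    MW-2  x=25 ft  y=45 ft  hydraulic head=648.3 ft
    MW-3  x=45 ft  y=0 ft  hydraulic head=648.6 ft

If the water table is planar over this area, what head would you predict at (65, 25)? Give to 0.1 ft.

Differences from MW-1: to MW-2 (Δx, Δy, Δh) = (-5, 45, -0.6); to MW-3 = (15, 0, -0.3).
Determinant of the coordinate differences = (-5)·0 − 15·45 = -675.
∂h/∂x = [(-0.6)·0 − (-0.3)·45] / -675 = -0.02000
∂h/∂y = [(-5)·(-0.3) − 15·(-0.6)] / -675 = -0.01556
h(65, 25) = 648.9 + (-0.02000)·(35) + (-0.01556)·(25) = 648.9 -0.700 -0.389 = 647.811 ft.

647.8 ft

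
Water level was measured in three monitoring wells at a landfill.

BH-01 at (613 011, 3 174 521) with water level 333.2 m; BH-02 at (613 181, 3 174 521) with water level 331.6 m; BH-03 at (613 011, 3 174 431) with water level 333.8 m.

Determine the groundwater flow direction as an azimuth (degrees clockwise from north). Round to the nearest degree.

055°

∂h/∂x = (331.6 − 333.2) / (613181 − 613011) = -0.009412
∂h/∂y = (333.8 − 333.2) / (3174431 − 3174521) = -0.006667
Flow direction (−∇h) has components (+0.009412 E, +0.006667 N).
Azimuth = atan2(E, N) = atan2(+0.009412, +0.006667) = 54.7° ≈ 055°.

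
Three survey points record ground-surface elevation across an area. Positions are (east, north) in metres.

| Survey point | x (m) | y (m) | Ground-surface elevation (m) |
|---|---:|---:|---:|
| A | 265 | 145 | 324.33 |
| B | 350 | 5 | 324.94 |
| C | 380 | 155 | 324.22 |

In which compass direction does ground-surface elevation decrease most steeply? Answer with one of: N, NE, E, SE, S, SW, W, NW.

N

Taking A as reference: B−A = (85, -140, +0.61); C−A = (115, 10, -0.11).
Determinant of the coordinate differences = 85·10 − 115·(-140) = 16950.
∂z/∂x = [(+0.61)·10 − (-0.11)·(-140)] / 16950 = -0.0005487
∂z/∂y = [85·(-0.11) − 115·(+0.61)] / 16950 = -0.004690
Steepest decrease is along −∇f = (+0.0005487 E, +0.004690 N) → north.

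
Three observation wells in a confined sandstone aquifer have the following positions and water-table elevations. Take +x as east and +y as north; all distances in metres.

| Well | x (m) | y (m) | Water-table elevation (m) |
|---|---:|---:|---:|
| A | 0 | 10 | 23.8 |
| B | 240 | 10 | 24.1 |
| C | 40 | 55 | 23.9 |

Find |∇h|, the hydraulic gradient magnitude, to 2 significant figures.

Three-point gradient (reference A): Δ to B = (240, 0, +0.3), Δ to C = (40, 45, +0.1).
∂h/∂x = +0.001250, ∂h/∂y = +0.001111 (det = 10800).
|∇h| = √(0.001250² + 0.001111²) = 0.001672

0.0017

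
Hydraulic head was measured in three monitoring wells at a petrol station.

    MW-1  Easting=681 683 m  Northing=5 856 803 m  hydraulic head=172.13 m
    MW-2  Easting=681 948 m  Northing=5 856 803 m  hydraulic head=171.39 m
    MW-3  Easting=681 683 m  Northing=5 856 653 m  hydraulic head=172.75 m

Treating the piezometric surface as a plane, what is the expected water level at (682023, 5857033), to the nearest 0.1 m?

∂h/∂x = (171.39 − 172.13) / (681948 − 681683) = -0.002792
∂h/∂y = (172.75 − 172.13) / (5856653 − 5856803) = -0.004133
h(682023, 5857033) = 172.13 + (-0.002792)·(340) + (-0.004133)·(230) = 172.13 -0.949 -0.951 = 170.230 m.

170.2 m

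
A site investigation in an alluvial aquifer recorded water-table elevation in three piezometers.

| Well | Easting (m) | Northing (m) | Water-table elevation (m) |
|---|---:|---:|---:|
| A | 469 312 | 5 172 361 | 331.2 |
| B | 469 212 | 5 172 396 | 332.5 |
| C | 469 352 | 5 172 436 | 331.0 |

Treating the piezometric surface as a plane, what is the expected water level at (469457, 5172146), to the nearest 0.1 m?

328.7 m

Differences from A: to B (Δx, Δy, Δh) = (-100, 35, +1.3); to C = (40, 75, -0.2).
Determinant of the coordinate differences = (-100)·75 − 40·35 = -8900.
∂h/∂x = [(+1.3)·75 − (-0.2)·35] / -8900 = -0.01174
∂h/∂y = [(-100)·(-0.2) − 40·(+1.3)] / -8900 = +0.003596
h(469457, 5172146) = 331.2 + (-0.01174)·(145) + (+0.003596)·(-215) = 331.2 -1.703 -0.773 = 328.724 m.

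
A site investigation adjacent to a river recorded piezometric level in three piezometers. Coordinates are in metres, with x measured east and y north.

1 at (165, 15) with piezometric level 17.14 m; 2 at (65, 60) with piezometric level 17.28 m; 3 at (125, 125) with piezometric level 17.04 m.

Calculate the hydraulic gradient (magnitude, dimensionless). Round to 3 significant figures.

Three-point gradient (reference 1): Δ to 2 = (-100, 45, +0.14), Δ to 3 = (-40, 110, -0.10).
∂h/∂x = -0.002163, ∂h/∂y = -0.001696 (det = -9200).
|∇h| = √(-0.002163² + -0.001696²) = 0.002749

0.00275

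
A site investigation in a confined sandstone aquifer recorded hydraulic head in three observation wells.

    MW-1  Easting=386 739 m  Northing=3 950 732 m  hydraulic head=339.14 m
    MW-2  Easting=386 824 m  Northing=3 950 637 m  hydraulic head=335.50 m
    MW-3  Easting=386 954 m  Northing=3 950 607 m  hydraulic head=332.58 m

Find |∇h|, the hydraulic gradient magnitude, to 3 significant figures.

0.0287

Taking MW-1 as reference: MW-2−MW-1 = (85, -95, -3.64); MW-3−MW-1 = (215, -125, -6.56).
Solve a·Δx + b·Δy = Δh: det = 85·(-125) − 215·(-95) = 9800.
∂h/∂x = [(-3.64)·(-125) − (-6.56)·(-95)] / 9800 = -0.01716
∂h/∂y = [85·(-6.56) − 215·(-3.64)] / 9800 = +0.02296
|∇h| = √(-0.01716² + 0.02296²) = 0.02866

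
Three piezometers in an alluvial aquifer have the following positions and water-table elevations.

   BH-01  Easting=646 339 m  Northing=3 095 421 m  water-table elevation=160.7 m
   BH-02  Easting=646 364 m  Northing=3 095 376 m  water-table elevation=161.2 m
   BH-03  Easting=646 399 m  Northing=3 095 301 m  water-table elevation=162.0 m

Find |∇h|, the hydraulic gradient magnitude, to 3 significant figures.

0.00972

With h = a·x + b·y + c and BH-01 as origin, the differences give:
  25·a + (-45)·b = +0.5
  60·a + (-120)·b = +1.3
Eliminate b (×(-120) and ×(-45), subtract): -300·a = -1.50 → a = ∂h/∂x = +0.005000
Back-substitute: b = ∂h/∂y = -0.008333.
|∇h| = √(0.005000² + -0.008333²) = 0.009718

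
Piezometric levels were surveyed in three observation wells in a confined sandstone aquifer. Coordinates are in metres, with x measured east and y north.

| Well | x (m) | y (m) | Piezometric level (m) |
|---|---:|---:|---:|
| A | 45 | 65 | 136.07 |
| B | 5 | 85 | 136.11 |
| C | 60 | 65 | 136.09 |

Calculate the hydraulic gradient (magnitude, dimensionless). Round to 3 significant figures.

0.00485

Differences from A: to B (Δx, Δy, Δh) = (-40, 20, +0.04); to C = (15, 0, +0.02).
Solve a·Δx + b·Δy = Δh: det = (-40)·0 − 15·20 = -300.
∂h/∂x = [(+0.04)·0 − (+0.02)·20] / -300 = +0.001333
∂h/∂y = [(-40)·(+0.02) − 15·(+0.04)] / -300 = +0.004667
|∇h| = √(0.001333² + 0.004667²) = 0.004854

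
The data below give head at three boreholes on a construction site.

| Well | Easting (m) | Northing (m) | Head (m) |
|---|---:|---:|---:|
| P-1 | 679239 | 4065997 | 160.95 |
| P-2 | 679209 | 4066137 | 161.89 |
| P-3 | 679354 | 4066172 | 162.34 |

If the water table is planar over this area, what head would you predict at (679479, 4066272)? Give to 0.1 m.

With h = a·x + b·y + c and P-1 as origin, the differences give:
  (-30)·a + 140·b = +0.94
  115·a + 175·b = +1.39
Eliminate b (×175 and ×140, subtract): -21350·a = -30.100 → a = ∂h/∂x = +0.001410
Back-substitute: b = ∂h/∂y = +0.007016.
h(679479, 4066272) = 160.95 + (+0.001410)·(240) + (+0.007016)·(275) = 160.95 +0.338 +1.930 = 163.218 m.

163.2 m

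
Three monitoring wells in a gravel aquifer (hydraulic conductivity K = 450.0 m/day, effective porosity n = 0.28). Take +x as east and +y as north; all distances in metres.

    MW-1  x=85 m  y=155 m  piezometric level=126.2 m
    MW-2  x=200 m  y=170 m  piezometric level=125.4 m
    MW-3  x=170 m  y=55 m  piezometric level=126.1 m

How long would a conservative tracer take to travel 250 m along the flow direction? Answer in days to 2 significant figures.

With h = a·x + b·y + c and MW-1 as origin, the differences give:
  115·a + 15·b = -0.8
  85·a + (-100)·b = -0.1
Eliminate b (×(-100) and ×15, subtract): -12775·a = 81.50 → a = ∂h/∂x = -0.006380
Back-substitute: b = ∂h/∂y = -0.004423.
|∇h| = √(-0.006380² + -0.004423²) = 0.007763
Seepage velocity v = K·i/n = 450.0 × 0.007763 / 0.28 = 12.48 m/day.
t = 250 / 12.48 = 20.03 days.

20 days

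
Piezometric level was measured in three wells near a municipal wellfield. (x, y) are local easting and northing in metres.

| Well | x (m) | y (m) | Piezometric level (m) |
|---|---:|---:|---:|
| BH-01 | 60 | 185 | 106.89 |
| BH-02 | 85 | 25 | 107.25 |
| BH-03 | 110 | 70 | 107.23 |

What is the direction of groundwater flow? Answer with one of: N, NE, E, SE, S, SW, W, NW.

NW

With h = a·x + b·y + c and BH-01 as origin, the differences give:
  25·a + (-160)·b = +0.36
  50·a + (-115)·b = +0.34
Eliminate b (×(-115) and ×(-160), subtract): 5125·a = 13.000 → a = ∂h/∂x = +0.002537
Back-substitute: b = ∂h/∂y = -0.001854.
Flow = −∇h = (-0.002537 east, +0.001854 north), which points northwest.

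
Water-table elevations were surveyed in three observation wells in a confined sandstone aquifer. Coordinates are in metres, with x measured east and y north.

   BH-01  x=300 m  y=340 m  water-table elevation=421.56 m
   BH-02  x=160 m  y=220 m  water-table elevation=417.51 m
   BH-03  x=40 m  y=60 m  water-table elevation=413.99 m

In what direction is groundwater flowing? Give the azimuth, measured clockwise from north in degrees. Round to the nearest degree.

268°

Three-point gradient (reference BH-01): Δ to BH-02 = (-140, -120, -4.05), Δ to BH-03 = (-260, -280, -7.57).
∂h/∂x = +0.02820, ∂h/∂y = +0.0008500 (det = 8000).
Flow direction (−∇h) has components (-0.02820 E, -0.0008500 N).
Azimuth = atan2(E, N) = atan2(-0.02820, -0.0008500) = 268.3° ≈ 268°.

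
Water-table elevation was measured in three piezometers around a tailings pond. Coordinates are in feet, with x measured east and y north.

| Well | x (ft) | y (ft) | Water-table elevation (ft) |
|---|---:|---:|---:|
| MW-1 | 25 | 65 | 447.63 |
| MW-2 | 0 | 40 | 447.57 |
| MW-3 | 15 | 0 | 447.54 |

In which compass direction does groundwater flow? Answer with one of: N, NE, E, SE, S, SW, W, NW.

Three-point gradient (reference MW-1): Δ to MW-2 = (-25, -25, -0.06), Δ to MW-3 = (-10, -65, -0.09).
∂h/∂x = +0.001200, ∂h/∂y = +0.001200 (det = 1375).
Flow = −∇h = (-0.001200 east, -0.001200 north), which points southwest.

SW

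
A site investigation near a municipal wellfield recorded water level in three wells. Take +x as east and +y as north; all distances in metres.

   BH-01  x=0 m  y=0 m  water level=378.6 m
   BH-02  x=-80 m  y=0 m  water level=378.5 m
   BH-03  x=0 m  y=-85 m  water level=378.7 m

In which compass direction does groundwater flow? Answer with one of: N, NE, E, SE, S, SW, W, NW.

∂h/∂x = (378.5 − 378.6) / (-80 − 0) = +0.001250
∂h/∂y = (378.7 − 378.6) / (-85 − 0) = -0.001176
Flow = −∇h = (-0.001250 east, +0.001176 north), which points northwest.

NW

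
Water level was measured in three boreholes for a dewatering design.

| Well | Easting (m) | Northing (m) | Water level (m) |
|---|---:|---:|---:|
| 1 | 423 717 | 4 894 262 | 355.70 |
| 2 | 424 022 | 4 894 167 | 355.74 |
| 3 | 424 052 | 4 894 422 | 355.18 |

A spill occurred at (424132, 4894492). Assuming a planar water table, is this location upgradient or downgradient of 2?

downgradient

Taking 1 as reference: 2−1 = (305, -95, +0.04); 3−1 = (335, 160, -0.52).
Solve a·Δx + b·Δy = Δh: det = 305·160 − 335·(-95) = 80625.
∂h/∂x = [(+0.04)·160 − (-0.52)·(-95)] / 80625 = -0.0005333
∂h/∂y = [305·(-0.52) − 335·(+0.04)] / 80625 = -0.002133
Head at (424132, 4894492) = 355.70 + (-0.0005333)·(415) + (-0.002133)·(230) = 354.99 m.
That is lower than the 355.74 m at 2, so the point is downgradient.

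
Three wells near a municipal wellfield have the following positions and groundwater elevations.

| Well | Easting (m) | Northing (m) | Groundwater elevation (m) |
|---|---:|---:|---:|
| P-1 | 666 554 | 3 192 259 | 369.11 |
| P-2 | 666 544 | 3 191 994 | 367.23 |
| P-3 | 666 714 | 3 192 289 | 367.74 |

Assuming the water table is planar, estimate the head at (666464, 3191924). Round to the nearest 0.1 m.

367.5 m

With h = a·x + b·y + c and P-1 as origin, the differences give:
  (-10)·a + (-265)·b = -1.88
  160·a + 30·b = -1.37
Eliminate b (×30 and ×(-265), subtract): 42100·a = -419.450 → a = ∂h/∂x = -0.009963
Back-substitute: b = ∂h/∂y = +0.007470.
h(666464, 3191924) = 369.11 + (-0.009963)·(-90) + (+0.007470)·(-335) = 369.11 +0.897 -2.503 = 367.504 m.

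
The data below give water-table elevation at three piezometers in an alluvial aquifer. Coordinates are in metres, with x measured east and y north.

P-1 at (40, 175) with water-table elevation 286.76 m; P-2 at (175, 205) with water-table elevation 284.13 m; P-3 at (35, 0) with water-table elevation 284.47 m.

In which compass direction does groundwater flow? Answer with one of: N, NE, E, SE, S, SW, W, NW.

SE

Differences from P-1: to P-2 (Δx, Δy, Δh) = (135, 30, -2.63); to P-3 = (-5, -175, -2.29).
Determinant of the coordinate differences = 135·(-175) − (-5)·30 = -23475.
∂h/∂x = [(-2.63)·(-175) − (-2.29)·30] / -23475 = -0.02253
∂h/∂y = [135·(-2.29) − (-5)·(-2.63)] / -23475 = +0.01373
Flow = −∇h = (+0.02253 east, -0.01373 north), which points southeast.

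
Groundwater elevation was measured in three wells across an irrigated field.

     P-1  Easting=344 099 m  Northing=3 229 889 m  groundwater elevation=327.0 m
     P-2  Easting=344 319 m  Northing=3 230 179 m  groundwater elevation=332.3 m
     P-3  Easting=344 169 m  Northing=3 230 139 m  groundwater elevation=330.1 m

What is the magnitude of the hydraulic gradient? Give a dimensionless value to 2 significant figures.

Taking P-1 as reference: P-2−P-1 = (220, 290, +5.3); P-3−P-1 = (70, 250, +3.1).
Determinant of the coordinate differences = 220·250 − 70·290 = 34700.
∂h/∂x = [(+5.3)·250 − (+3.1)·290] / 34700 = +0.01228
∂h/∂y = [220·(+3.1) − 70·(+5.3)] / 34700 = +0.008963
|∇h| = √(0.01228² + 0.008963²) = 0.0152

0.015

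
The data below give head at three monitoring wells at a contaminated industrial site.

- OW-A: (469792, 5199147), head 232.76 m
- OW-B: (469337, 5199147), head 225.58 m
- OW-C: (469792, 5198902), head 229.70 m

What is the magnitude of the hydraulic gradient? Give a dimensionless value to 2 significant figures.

∂h/∂x = (225.58 − 232.76) / (469337 − 469792) = +0.01578
∂h/∂y = (229.70 − 232.76) / (5198902 − 5199147) = +0.01249
|∇h| = √(0.01578² + 0.01249²) = 0.02012

0.020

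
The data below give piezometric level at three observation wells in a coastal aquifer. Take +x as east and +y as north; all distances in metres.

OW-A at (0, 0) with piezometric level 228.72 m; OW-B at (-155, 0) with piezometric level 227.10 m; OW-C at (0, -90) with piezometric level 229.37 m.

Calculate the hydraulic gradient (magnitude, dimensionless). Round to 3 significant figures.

∂h/∂x = (227.10 − 228.72) / (-155 − 0) = +0.01045
∂h/∂y = (229.37 − 228.72) / (-90 − 0) = -0.007222
|∇h| = √(0.01045² + -0.007222²) = 0.0127

0.0127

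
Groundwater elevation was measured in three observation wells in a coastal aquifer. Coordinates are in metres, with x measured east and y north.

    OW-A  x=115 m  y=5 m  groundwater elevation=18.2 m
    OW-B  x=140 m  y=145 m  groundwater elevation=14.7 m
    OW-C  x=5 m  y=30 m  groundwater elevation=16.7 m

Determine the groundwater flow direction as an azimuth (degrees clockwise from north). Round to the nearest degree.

344°

Taking OW-A as reference: OW-B−OW-A = (25, 140, -3.5); OW-C−OW-A = (-110, 25, -1.5).
Determinant of the coordinate differences = 25·25 − (-110)·140 = 16025.
∂h/∂x = [(-3.5)·25 − (-1.5)·140] / 16025 = +0.007644
∂h/∂y = [25·(-1.5) − (-110)·(-3.5)] / 16025 = -0.02637
Flow direction (−∇h) has components (-0.007644 E, +0.02637 N).
Azimuth = atan2(E, N) = atan2(-0.007644, +0.02637) = 343.8° ≈ 344°.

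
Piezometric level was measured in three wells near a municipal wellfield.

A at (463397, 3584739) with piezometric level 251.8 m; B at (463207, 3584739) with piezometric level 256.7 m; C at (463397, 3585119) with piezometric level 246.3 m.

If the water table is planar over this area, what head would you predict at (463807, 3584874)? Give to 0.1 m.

239.3 m

∂h/∂x = (256.7 − 251.8) / (463207 − 463397) = -0.02579
∂h/∂y = (246.3 − 251.8) / (3585119 − 3584739) = -0.01447
h(463807, 3584874) = 251.8 + (-0.02579)·(410) + (-0.01447)·(135) = 251.8 -10.574 -1.954 = 239.272 m.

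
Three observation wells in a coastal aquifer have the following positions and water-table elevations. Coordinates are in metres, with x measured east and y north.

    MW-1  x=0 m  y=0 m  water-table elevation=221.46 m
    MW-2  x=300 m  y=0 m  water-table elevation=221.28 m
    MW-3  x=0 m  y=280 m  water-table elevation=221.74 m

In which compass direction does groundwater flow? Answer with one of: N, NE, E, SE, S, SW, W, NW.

SE

∂h/∂x = (221.28 − 221.46) / (300 − 0) = -0.0006000
∂h/∂y = (221.74 − 221.46) / (280 − 0) = +0.001000
Flow = −∇h = (+0.0006000 east, -0.001000 north), which points southeast.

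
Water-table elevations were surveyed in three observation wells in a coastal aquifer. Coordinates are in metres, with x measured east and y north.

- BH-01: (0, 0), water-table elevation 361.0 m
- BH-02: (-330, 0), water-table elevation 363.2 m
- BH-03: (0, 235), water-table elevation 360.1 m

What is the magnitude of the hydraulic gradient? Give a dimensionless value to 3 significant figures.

∂h/∂x = (363.2 − 361.0) / (-330 − 0) = -0.006667
∂h/∂y = (360.1 − 361.0) / (235 − 0) = -0.003830
|∇h| = √(-0.006667² + -0.003830²) = 0.007689

0.00769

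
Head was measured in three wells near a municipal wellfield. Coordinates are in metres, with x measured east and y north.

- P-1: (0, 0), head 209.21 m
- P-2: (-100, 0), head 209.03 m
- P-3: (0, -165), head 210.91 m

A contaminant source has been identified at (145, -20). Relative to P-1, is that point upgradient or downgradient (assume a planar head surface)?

∂h/∂x = (209.03 − 209.21) / (-100 − 0) = +0.001800
∂h/∂y = (210.91 − 209.21) / (-165 − 0) = -0.01030
Head at (145, -20) = 209.21 + (+0.001800)·(145) + (-0.01030)·(-20) = 209.68 m.
That is higher than the 209.21 m at P-1, so the point is upgradient.

upgradient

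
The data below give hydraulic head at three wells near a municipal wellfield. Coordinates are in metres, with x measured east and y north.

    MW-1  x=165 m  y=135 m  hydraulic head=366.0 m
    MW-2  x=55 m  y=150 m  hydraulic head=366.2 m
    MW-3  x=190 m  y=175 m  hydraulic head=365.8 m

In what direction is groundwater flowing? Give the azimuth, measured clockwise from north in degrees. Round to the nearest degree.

Differences from MW-1: to MW-2 (Δx, Δy, Δh) = (-110, 15, +0.2); to MW-3 = (25, 40, -0.2).
Solve a·Δx + b·Δy = Δh: det = (-110)·40 − 25·15 = -4775.
∂h/∂x = [(+0.2)·40 − (-0.2)·15] / -4775 = -0.002304
∂h/∂y = [(-110)·(-0.2) − 25·(+0.2)] / -4775 = -0.003560
Flow direction (−∇h) has components (+0.002304 E, +0.003560 N).
Azimuth = atan2(E, N) = atan2(+0.002304, +0.003560) = 32.9° ≈ 033°.

033°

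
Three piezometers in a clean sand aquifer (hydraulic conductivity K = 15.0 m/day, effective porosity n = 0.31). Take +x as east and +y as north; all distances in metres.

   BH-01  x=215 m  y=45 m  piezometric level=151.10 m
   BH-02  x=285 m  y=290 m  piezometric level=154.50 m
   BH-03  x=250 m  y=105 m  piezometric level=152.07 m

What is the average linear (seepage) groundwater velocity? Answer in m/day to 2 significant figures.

0.68 m/day

Taking BH-01 as reference: BH-02−BH-01 = (70, 245, +3.40); BH-03−BH-01 = (35, 60, +0.97).
Solve a·Δx + b·Δy = Δh: det = 70·60 − 35·245 = -4375.
∂h/∂x = [(+3.40)·60 − (+0.97)·245] / -4375 = +0.007691
∂h/∂y = [70·(+0.97) − 35·(+3.40)] / -4375 = +0.01168
|∇h| = √(0.007691² + 0.01168²) = 0.01398
Seepage velocity v = K·i/n = 15.0 × 0.01398 / 0.31 = 0.6765 m/day.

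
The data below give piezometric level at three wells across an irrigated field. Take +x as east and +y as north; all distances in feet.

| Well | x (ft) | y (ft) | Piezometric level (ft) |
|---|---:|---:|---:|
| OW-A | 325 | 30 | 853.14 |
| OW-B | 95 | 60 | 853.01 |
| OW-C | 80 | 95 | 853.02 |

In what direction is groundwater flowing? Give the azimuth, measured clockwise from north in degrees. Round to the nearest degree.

229°

Differences from OW-A: to OW-B (Δx, Δy, Δh) = (-230, 30, -0.13); to OW-C = (-245, 65, -0.12).
Solve a·Δx + b·Δy = Δh: det = (-230)·65 − (-245)·30 = -7600.
∂h/∂x = [(-0.13)·65 − (-0.12)·30] / -7600 = +0.0006382
∂h/∂y = [(-230)·(-0.12) − (-245)·(-0.13)] / -7600 = +0.0005592
Flow direction (−∇h) has components (-0.0006382 E, -0.0005592 N).
Azimuth = atan2(E, N) = atan2(-0.0006382, -0.0005592) = 228.8° ≈ 229°.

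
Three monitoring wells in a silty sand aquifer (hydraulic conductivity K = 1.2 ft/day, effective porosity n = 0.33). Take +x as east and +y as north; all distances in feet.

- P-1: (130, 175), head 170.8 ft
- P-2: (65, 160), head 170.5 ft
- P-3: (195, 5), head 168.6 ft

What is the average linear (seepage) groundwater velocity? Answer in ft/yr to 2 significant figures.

With h = a·x + b·y + c and P-1 as origin, the differences give:
  (-65)·a + (-15)·b = -0.3
  65·a + (-170)·b = -2.2
Eliminate b (×(-170) and ×(-15), subtract): 12025·a = 18.00 → a = ∂h/∂x = +0.001497
Back-substitute: b = ∂h/∂y = +0.01351.
|∇h| = √(0.001497² + 0.01351²) = 0.01359
Seepage velocity v = K·i/n = 1.2 × 0.01359 / 0.33 = 0.04942 ft/day = 18.05 ft/yr.

18 ft/yr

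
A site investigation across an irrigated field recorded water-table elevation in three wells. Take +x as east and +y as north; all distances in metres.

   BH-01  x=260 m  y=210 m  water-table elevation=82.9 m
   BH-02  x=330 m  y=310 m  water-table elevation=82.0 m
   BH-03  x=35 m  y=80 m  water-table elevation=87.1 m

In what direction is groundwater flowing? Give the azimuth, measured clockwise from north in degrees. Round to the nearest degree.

107°

With h = a·x + b·y + c and BH-01 as origin, the differences give:
  70·a + 100·b = -0.9
  (-225)·a + (-130)·b = +4.2
Eliminate b (×(-130) and ×100, subtract): 13400·a = -303.00 → a = ∂h/∂x = -0.02261
Back-substitute: b = ∂h/∂y = +0.006828.
Flow direction (−∇h) has components (+0.02261 E, -0.006828 N).
Azimuth = atan2(E, N) = atan2(+0.02261, -0.006828) = 106.8° ≈ 107°.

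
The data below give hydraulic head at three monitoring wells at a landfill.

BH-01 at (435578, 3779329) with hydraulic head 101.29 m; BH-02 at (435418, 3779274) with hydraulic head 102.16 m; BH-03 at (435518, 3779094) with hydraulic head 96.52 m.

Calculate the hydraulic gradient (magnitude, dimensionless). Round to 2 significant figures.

0.027

Differences from BH-01: to BH-02 (Δx, Δy, Δh) = (-160, -55, +0.87); to BH-03 = (-60, -235, -4.77).
Determinant of the coordinate differences = (-160)·(-235) − (-60)·(-55) = 34300.
∂h/∂x = [(+0.87)·(-235) − (-4.77)·(-55)] / 34300 = -0.01361
∂h/∂y = [(-160)·(-4.77) − (-60)·(+0.87)] / 34300 = +0.02377
|∇h| = √(-0.01361² + 0.02377²) = 0.02739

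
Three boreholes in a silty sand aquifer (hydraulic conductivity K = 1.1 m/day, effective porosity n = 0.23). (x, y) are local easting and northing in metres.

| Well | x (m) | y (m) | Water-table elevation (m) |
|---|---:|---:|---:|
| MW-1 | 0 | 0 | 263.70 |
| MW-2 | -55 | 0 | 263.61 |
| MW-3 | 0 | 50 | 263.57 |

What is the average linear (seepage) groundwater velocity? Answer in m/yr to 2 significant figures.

∂h/∂x = (263.61 − 263.70) / (-55 − 0) = +0.001636
∂h/∂y = (263.57 − 263.70) / (50 − 0) = -0.002600
|∇h| = √(0.001636² + -0.002600²) = 0.003072
Seepage velocity v = K·i/n = 1.1 × 0.003072 / 0.23 = 0.01469 m/day = 5.366 m/yr.

5.4 m/yr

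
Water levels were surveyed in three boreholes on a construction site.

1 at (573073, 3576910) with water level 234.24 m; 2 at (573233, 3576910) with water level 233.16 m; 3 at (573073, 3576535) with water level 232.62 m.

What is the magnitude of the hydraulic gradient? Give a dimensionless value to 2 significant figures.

0.0080

∂h/∂x = (233.16 − 234.24) / (573233 − 573073) = -0.006750
∂h/∂y = (232.62 − 234.24) / (3576535 − 3576910) = +0.004320
|∇h| = √(-0.006750² + 0.004320²) = 0.008014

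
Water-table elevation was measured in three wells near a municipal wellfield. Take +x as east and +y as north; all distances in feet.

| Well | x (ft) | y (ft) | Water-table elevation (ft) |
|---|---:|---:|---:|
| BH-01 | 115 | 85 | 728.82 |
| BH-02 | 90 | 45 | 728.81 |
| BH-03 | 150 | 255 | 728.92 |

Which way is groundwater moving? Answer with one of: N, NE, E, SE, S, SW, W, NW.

SE

Taking BH-01 as reference: BH-02−BH-01 = (-25, -40, -0.01); BH-03−BH-01 = (35, 170, +0.10).
Solve a·Δx + b·Δy = Δh: det = (-25)·170 − 35·(-40) = -2850.
∂h/∂x = [(-0.01)·170 − (+0.10)·(-40)] / -2850 = -0.0008070
∂h/∂y = [(-25)·(+0.10) − 35·(-0.01)] / -2850 = +0.0007544
Flow = −∇h = (+0.0008070 east, -0.0007544 north), which points southeast.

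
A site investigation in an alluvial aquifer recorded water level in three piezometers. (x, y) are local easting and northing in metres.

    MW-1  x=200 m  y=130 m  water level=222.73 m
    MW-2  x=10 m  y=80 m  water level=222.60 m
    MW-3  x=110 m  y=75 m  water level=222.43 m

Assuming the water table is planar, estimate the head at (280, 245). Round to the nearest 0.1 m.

223.5 m

Differences from MW-1: to MW-2 (Δx, Δy, Δh) = (-190, -50, -0.13); to MW-3 = (-90, -55, -0.30).
Solve a·Δx + b·Δy = Δh: det = (-190)·(-55) − (-90)·(-50) = 5950.
∂h/∂x = [(-0.13)·(-55) − (-0.30)·(-50)] / 5950 = -0.001319
∂h/∂y = [(-190)·(-0.30) − (-90)·(-0.13)] / 5950 = +0.007613
h(280, 245) = 222.73 + (-0.001319)·(80) + (+0.007613)·(115) = 222.73 -0.106 +0.876 = 223.500 m.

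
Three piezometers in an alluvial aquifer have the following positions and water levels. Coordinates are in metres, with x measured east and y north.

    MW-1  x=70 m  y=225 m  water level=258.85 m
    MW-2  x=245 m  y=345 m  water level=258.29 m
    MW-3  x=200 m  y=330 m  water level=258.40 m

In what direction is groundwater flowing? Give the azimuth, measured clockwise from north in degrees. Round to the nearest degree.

039°

Three-point gradient (reference MW-1): Δ to MW-2 = (175, 120, -0.56), Δ to MW-3 = (130, 105, -0.45).
∂h/∂x = -0.001730, ∂h/∂y = -0.002144 (det = 2775).
Flow direction (−∇h) has components (+0.001730 E, +0.002144 N).
Azimuth = atan2(E, N) = atan2(+0.001730, +0.002144) = 38.9° ≈ 039°.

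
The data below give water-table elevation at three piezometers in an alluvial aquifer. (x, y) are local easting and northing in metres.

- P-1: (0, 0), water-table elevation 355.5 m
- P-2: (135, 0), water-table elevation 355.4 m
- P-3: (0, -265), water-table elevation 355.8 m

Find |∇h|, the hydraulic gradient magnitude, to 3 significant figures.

0.00135

∂h/∂x = (355.4 − 355.5) / (135 − 0) = -0.0007407
∂h/∂y = (355.8 − 355.5) / (-265 − 0) = -0.001132
|∇h| = √(-0.0007407² + -0.001132²) = 0.001353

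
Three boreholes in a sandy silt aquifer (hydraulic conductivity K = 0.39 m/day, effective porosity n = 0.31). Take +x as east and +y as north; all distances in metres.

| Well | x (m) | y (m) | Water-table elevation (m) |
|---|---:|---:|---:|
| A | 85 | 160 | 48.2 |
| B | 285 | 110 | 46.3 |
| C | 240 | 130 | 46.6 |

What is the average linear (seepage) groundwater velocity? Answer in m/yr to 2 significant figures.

Taking A as reference: B−A = (200, -50, -1.9); C−A = (155, -30, -1.6).
Determinant of the coordinate differences = 200·(-30) − 155·(-50) = 1750.
∂h/∂x = [(-1.9)·(-30) − (-1.6)·(-50)] / 1750 = -0.01314
∂h/∂y = [200·(-1.6) − 155·(-1.9)] / 1750 = -0.01457
|∇h| = √(-0.01314² + -0.01457²) = 0.01962
Seepage velocity v = K·i/n = 0.39 × 0.01962 / 0.31 = 0.02468 m/day = 9.014 m/yr.

9.0 m/yr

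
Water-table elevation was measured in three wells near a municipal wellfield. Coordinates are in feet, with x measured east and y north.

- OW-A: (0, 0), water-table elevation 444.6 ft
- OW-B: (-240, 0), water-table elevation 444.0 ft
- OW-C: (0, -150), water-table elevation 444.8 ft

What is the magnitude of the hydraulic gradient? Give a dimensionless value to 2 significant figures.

∂h/∂x = (444.0 − 444.6) / (-240 − 0) = +0.002500
∂h/∂y = (444.8 − 444.6) / (-150 − 0) = -0.001333
|∇h| = √(0.002500² + -0.001333²) = 0.002833

0.0028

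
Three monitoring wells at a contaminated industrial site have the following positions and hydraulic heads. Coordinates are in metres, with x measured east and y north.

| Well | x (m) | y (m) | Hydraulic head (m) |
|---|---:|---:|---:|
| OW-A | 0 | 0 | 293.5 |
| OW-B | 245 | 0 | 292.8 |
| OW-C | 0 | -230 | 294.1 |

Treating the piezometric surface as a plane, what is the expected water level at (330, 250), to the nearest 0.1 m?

291.9 m

∂h/∂x = (292.8 − 293.5) / (245 − 0) = -0.002857
∂h/∂y = (294.1 − 293.5) / (-230 − 0) = -0.002609
h(330, 250) = 293.5 + (-0.002857)·(330) + (-0.002609)·(250) = 293.5 -0.943 -0.652 = 291.905 m.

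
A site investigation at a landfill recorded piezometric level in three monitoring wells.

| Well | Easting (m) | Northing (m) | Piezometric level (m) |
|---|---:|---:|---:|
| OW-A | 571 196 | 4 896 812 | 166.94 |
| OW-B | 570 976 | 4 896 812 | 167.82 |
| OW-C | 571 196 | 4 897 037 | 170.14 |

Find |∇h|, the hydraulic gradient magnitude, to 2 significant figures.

∂h/∂x = (167.82 − 166.94) / (570976 − 571196) = -0.004000
∂h/∂y = (170.14 − 166.94) / (4897037 − 4896812) = +0.01422
|∇h| = √(-0.004000² + 0.01422²) = 0.01477

0.015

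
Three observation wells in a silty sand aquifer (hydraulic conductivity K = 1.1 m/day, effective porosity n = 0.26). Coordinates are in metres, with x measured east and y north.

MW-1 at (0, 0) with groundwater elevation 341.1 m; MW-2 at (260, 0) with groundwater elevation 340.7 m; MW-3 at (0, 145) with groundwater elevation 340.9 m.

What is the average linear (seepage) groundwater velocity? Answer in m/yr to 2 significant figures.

3.2 m/yr

∂h/∂x = (340.7 − 341.1) / (260 − 0) = -0.001538
∂h/∂y = (340.9 − 341.1) / (145 − 0) = -0.001379
|∇h| = √(-0.001538² + -0.001379²) = 0.002066
Seepage velocity v = K·i/n = 1.1 × 0.002066 / 0.26 = 0.008741 m/day = 3.193 m/yr.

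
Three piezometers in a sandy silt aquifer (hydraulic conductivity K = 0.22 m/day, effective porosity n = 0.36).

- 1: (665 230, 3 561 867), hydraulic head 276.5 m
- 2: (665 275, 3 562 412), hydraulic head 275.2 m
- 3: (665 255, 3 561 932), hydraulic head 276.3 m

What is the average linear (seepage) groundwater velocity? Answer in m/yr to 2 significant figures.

0.71 m/yr

Taking 1 as reference: 2−1 = (45, 545, -1.3); 3−1 = (25, 65, -0.2).
Solve a·Δx + b·Δy = Δh: det = 45·65 − 25·545 = -10700.
∂h/∂x = [(-1.3)·65 − (-0.2)·545] / -10700 = -0.002290
∂h/∂y = [45·(-0.2) − 25·(-1.3)] / -10700 = -0.002196
|∇h| = √(-0.002290² + -0.002196²) = 0.003173
Seepage velocity v = K·i/n = 0.22 × 0.003173 / 0.36 = 0.001939 m/day = 0.7082 m/yr.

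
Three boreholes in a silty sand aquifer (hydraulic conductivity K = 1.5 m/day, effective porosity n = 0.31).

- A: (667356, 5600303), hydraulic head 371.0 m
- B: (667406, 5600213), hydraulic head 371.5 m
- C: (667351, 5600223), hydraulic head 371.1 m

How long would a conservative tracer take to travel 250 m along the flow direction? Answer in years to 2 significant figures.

20 years

Differences from A: to B (Δx, Δy, Δh) = (50, -90, +0.5); to C = (-5, -80, +0.1).
Solve a·Δx + b·Δy = Δh: det = 50·(-80) − (-5)·(-90) = -4450.
∂h/∂x = [(+0.5)·(-80) − (+0.1)·(-90)] / -4450 = +0.006966
∂h/∂y = [50·(+0.1) − (-5)·(+0.5)] / -4450 = -0.001685
|∇h| = √(0.006966² + -0.001685²) = 0.007167
Seepage velocity v = K·i/n = 1.5 × 0.007167 / 0.31 = 0.03468 m/day.
t = 250 / 0.03468 = 7209 days = 19.7 years.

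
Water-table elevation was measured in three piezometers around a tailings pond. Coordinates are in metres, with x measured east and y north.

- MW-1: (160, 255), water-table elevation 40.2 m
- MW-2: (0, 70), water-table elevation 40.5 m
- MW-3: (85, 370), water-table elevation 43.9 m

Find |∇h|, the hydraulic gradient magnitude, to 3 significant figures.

Taking MW-1 as reference: MW-2−MW-1 = (-160, -185, +0.3); MW-3−MW-1 = (-75, 115, +3.7).
Determinant of the coordinate differences = (-160)·115 − (-75)·(-185) = -32275.
∂h/∂x = [(+0.3)·115 − (+3.7)·(-185)] / -32275 = -0.02228
∂h/∂y = [(-160)·(+3.7) − (-75)·(+0.3)] / -32275 = +0.01765
|∇h| = √(-0.02228² + 0.01765²) = 0.02842

0.0284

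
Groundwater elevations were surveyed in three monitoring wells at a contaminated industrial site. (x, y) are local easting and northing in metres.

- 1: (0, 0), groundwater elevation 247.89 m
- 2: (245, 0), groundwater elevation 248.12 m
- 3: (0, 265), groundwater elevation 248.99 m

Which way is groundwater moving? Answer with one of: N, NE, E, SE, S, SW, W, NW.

∂h/∂x = (248.12 − 247.89) / (245 − 0) = +0.0009388
∂h/∂y = (248.99 − 247.89) / (265 − 0) = +0.004151
Flow = −∇h = (-0.0009388 east, -0.004151 north), which points south.

S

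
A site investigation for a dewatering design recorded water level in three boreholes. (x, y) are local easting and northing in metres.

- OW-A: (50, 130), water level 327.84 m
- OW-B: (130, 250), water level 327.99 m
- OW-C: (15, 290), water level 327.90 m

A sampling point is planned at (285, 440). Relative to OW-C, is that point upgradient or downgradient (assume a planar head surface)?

With h = a·x + b·y + c and OW-A as origin, the differences give:
  80·a + 120·b = +0.15
  (-35)·a + 160·b = +0.06
Eliminate b (×160 and ×120, subtract): 17000·a = 16.800 → a = ∂h/∂x = +0.0009882
Back-substitute: b = ∂h/∂y = +0.0005912.
Head at (285, 440) = 327.84 + (+0.0009882)·(235) + (+0.0005912)·(310) = 328.26 m.
That is higher than the 327.90 m at OW-C, so the point is upgradient.

upgradient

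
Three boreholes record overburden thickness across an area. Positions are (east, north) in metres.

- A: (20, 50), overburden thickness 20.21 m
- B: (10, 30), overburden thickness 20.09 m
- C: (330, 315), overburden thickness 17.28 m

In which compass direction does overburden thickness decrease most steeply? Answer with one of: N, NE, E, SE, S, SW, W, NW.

Three-point gradient (reference A): Δ to B = (-10, -20, -0.12), Δ to C = (310, 265, -2.93).
∂d/∂x = -0.02546, ∂d/∂y = +0.01873 (det = 3550).
Steepest decrease is along −∇f = (+0.02546 E, -0.01873 N) → southeast.

SE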